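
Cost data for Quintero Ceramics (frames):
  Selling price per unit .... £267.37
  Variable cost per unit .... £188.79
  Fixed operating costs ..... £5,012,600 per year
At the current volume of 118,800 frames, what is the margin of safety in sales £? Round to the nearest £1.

£14,708,086

Unit CM = price − variable cost = £267.37 − £188.79 = £78.58. Break-even units = £5,012,600 ÷ £78.58 = 63,789.77; break-even revenue = 63,789.77 × £267.37 = £17,055,470.37.
Current sales = 118,800 × £267.37 = £31,763,556.00.
Margin of safety = £31,763,556.00 − £17,055,470.37 = £14,708,086.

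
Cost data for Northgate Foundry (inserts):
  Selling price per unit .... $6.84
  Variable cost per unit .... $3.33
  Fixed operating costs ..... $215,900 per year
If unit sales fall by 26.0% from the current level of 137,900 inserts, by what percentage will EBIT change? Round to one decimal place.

-46.9%

Contribution at this volume is 137,900 × $3.51 = $484,029.00.
Operating income = contribution − fixed costs = $484,029.00 − $215,900 = $268,129.00.
Degree of operating leverage = $484,029.00 / $268,129.00 = 1.8052.
Operating income changes by 1.8052 × -26.0% = -46.9%.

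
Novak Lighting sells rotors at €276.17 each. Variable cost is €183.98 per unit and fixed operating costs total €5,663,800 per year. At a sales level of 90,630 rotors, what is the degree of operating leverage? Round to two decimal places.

At 90,630 units, contribution = 90,630 × €92.19 = €8,355,179.70.
Subtracting fixed costs: EBIT = €8,355,179.70 − €5,663,800 = €2,691,379.70.
So DOL = total CM / EBIT = €8,355,179.70 / €2,691,379.70 = 3.1044.

3.10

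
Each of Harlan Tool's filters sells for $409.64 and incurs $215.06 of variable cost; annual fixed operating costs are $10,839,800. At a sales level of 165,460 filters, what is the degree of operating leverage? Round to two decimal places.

1.51

At 165,460 units, contribution = 165,460 × $194.58 = $32,195,206.80.
Subtracting fixed costs: EBIT = $32,195,206.80 − $10,839,800 = $21,355,406.80.
DOL = contribution ÷ EBIT = $32,195,206.80 ÷ $21,355,406.80 = 1.5076.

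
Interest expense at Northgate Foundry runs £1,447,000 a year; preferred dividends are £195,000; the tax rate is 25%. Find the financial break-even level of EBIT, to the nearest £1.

Grossing the preferred dividend up to pre-tax terms: £195,000 / (1 − 0.25) = £260,000.00.
Financial break-even EBIT = interest + D_p ÷ (1 − t) = £1,447,000 + £260,000.00 = £1,707,000.00.

£1,707,000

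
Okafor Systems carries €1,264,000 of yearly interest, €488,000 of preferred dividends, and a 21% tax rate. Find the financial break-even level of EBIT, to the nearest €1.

€1,881,722

Preferred dividends are paid after tax, so their pre-tax equivalent is €488,000 ÷ (1 − 0.21) = €617,721.52.
Financial break-even EBIT = interest + D_p ÷ (1 − t) = €1,264,000 + €617,721.52 = €1,881,721.52.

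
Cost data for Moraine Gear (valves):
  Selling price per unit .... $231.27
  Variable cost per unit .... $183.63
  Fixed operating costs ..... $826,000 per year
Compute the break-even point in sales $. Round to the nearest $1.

CM per unit = $231.27 − $183.63 = $47.64; CM ratio = $47.64 / $231.27 = 0.2060.
Break-even sales = FC ÷ CM ratio = $826,000 × $231.27 / $47.64 = $4,009,845.

$4,009,845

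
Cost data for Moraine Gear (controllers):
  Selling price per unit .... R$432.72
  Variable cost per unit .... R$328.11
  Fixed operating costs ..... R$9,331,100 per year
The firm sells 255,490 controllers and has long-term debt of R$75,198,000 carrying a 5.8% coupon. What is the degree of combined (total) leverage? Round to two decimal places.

Total contribution margin = 255,490 × R$104.61 = R$26,726,808.90.
Subtracting fixed costs: EBIT = R$26,726,808.90 − R$9,331,100 = R$17,395,708.90. Interest = R$4,361,484.00, so EBIT − I = R$13,034,224.90.
DCL = contribution ÷ (EBIT − I) = R$26,726,808.90 ÷ R$13,034,224.90 = 2.0505.

2.05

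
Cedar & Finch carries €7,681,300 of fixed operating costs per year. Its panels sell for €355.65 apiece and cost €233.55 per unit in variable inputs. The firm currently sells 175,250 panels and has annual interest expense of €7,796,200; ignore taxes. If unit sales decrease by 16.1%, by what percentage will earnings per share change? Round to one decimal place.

Contribution at this volume is 175,250 × €122.10 = €21,398,025.00.
EBIT = €21,398,025.00 − €7,681,300 = €13,716,725.00.
Interest = €7,796,200.00, so EBIT − I = €5,920,525.00.
DCL = total CM / (EBIT − I) = €21,398,025.00 / €5,920,525.00 = 3.6142.
EPS therefore changes by 3.6142 × (-16.1%) = -58.2%.

-58.2%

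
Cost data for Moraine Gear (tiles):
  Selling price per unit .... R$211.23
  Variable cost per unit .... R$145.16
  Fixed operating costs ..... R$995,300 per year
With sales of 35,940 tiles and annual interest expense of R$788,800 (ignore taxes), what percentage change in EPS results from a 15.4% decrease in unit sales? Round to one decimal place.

Contribution at this volume is 35,940 × R$66.07 = R$2,374,555.80.
EBIT = R$2,374,555.80 − R$995,300 = R$1,379,255.80.
Interest = R$788,800.00, so EBIT − I = R$590,455.80.
DCL = total CM / (EBIT − I) = R$2,374,555.80 / R$590,455.80 = 4.0216.
EPS therefore changes by 4.0216 × (-15.4%) = -61.9%.

-61.9%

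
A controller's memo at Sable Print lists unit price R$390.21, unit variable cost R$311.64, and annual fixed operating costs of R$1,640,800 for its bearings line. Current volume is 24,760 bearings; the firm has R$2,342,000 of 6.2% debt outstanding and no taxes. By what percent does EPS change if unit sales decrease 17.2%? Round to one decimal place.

-209.9%

Contribution at this volume is 24,760 × R$78.57 = R$1,945,393.20.
Subtracting fixed costs: EBIT = R$1,945,393.20 − R$1,640,800 = R$304,593.20.
After interest of R$145,204.00, pre-tax earnings = R$159,389.20.
Degree of combined leverage = contribution ÷ (EBIT − I) = R$1,945,393.20 ÷ R$159,389.20 = 12.2053.
EPS therefore changes by 12.2053 × (-17.2%) = -209.9%.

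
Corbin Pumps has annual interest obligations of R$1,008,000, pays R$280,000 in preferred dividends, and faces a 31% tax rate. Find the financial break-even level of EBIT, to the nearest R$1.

Preferred dividends are paid after tax, so their pre-tax equivalent is R$280,000 ÷ (1 − 0.31) = R$405,797.10.
Financial break-even EBIT = interest + D_p ÷ (1 − t) = R$1,008,000 + R$405,797.10 = R$1,413,797.10.

R$1,413,797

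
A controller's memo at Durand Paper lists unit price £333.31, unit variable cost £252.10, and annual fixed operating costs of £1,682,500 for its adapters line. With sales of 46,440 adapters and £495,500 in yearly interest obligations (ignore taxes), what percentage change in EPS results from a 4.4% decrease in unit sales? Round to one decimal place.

Total contribution margin = 46,440 × £81.21 = £3,771,392.40.
Subtracting fixed costs: EBIT = £3,771,392.40 − £1,682,500 = £2,088,892.40.
Interest = £495,500.00, so EBIT − I = £1,593,392.40.
Degree of combined leverage = contribution ÷ (EBIT − I) = £3,771,392.40 ÷ £1,593,392.40 = 2.3669.
EPS therefore changes by 2.3669 × (-4.4%) = -10.4%.

-10.4%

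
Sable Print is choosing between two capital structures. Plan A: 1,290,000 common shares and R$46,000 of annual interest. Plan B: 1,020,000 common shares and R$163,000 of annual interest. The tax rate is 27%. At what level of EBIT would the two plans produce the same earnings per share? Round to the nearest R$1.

R$605,000

Set EPS_A = EPS_B: (EBIT − R$46,000)(1 − 0.27) ÷ 1,290,000 = (EBIT − R$163,000)(1 − 0.27) ÷ 1,020,000.
The (1 − t) factor cancels: (EBIT − 46,000) × 1,020,000 = (EBIT − 163,000) × 1,290,000.
Solving, EBIT = (163,000·1,290,000 − 46,000·1,020,000) / (1,290,000 − 1,020,000) = 163,350,000,000 / 270,000 = 605,000.00.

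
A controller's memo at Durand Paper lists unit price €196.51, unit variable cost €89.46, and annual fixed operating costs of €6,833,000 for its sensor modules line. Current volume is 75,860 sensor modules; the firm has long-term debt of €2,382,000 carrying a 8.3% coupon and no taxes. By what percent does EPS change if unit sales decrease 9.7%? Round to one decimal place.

-72.3%

At 75,860 units, contribution = 75,860 × €107.05 = €8,120,813.00.
Subtracting fixed costs: EBIT = €8,120,813.00 − €6,833,000 = €1,287,813.00.
After interest of €197,706.00, pre-tax earnings = €1,090,107.00.
Degree of combined leverage = contribution ÷ (EBIT − I) = €8,120,813.00 ÷ €1,090,107.00 = 7.4496.
EPS therefore changes by 7.4496 × (-9.7%) = -72.3%.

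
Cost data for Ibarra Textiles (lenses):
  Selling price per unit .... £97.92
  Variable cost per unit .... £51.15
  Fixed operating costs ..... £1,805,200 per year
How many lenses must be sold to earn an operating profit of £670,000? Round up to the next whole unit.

Unit CM = price − variable cost = £97.92 − £51.15 = £46.77.
Need Q such that Q × £46.77 − £1,805,200 = £670,000, i.e. Q = £2,475,200 / £46.77 = 52,922.81 → 52,923.

52,923 lenses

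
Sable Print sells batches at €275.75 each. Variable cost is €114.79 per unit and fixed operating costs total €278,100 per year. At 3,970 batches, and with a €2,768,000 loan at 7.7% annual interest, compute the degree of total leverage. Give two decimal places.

Contribution at this volume is 3,970 × €160.96 = €639,011.20.
EBIT = €639,011.20 − €278,100 = €360,911.20. Interest = €213,136.00, so EBIT − I = €147,775.20.
Degree of total leverage = total CM / (EBIT − interest) = €639,011.20 / €147,775.20 = 4.3242.

4.32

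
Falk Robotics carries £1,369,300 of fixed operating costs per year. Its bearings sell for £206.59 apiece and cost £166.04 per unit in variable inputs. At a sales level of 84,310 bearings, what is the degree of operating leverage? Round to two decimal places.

At 84,310 units, contribution = 84,310 × £40.55 = £3,418,770.50.
Operating income = contribution − fixed costs = £3,418,770.50 − £1,369,300 = £2,049,470.50.
So DOL = total CM / EBIT = £3,418,770.50 / £2,049,470.50 = 1.6681.

1.67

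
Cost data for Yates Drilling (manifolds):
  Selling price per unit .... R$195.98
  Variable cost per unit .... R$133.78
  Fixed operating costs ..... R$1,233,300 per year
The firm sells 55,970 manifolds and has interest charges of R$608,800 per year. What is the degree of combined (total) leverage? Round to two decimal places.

2.12

Contribution at this volume is 55,970 × R$62.20 = R$3,481,334.00.
Subtracting fixed costs: EBIT = R$3,481,334.00 − R$1,233,300 = R$2,248,034.00. Interest = R$608,800.00.
DOL = R$3,481,334.00 ÷ R$2,248,034.00 = 1.5486; DFL = R$2,248,034.00 ÷ R$1,639,234.00 = 1.3714.
DCL = DOL × DFL = 1.5486 × 1.3714 = 2.1238.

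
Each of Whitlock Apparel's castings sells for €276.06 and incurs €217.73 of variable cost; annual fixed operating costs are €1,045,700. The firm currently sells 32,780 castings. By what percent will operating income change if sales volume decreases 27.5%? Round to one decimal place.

At 32,780 units, contribution = 32,780 × €58.33 = €1,912,057.40.
Subtracting fixed costs: EBIT = €1,912,057.40 − €1,045,700 = €866,357.40.
So DOL = total CM / EBIT = €1,912,057.40 / €866,357.40 = 2.2070.
%ΔEBIT = DOL × %ΔSales = 2.2070 × -27.5% = -60.7%.

-60.7%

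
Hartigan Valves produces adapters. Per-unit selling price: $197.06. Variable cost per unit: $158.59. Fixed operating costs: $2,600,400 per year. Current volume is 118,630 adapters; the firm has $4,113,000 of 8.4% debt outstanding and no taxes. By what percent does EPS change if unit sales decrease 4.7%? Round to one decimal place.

Total contribution margin = 118,630 × $38.47 = $4,563,696.10.
Operating income = contribution − fixed costs = $4,563,696.10 − $2,600,400 = $1,963,296.10.
After interest of $345,492.00, pre-tax earnings = $1,617,804.10.
Degree of combined leverage = contribution ÷ (EBIT − I) = $4,563,696.10 ÷ $1,617,804.10 = 2.8209.
%ΔEPS = DCL × %ΔSales = 2.8209 × -4.7% = -13.3%.

-13.3%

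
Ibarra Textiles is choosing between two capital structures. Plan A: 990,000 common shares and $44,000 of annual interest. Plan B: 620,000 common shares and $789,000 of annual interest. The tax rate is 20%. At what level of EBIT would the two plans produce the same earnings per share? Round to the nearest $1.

$2,037,378

Set EPS_A = EPS_B: (EBIT − $44,000)(1 − 0.20) ÷ 990,000 = (EBIT − $789,000)(1 − 0.20) ÷ 620,000.
Cancelling (1 − t) and cross-multiplying: 620,000·(EBIT − 44,000) = 990,000·(EBIT − 789,000).
Solving, EBIT = (789,000·990,000 − 44,000·620,000) / (990,000 − 620,000) = 753,830,000,000 / 370,000 = 2,037,378.38.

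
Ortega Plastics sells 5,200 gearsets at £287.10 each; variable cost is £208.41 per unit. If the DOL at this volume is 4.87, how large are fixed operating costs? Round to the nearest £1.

Total contribution margin = 5,200 × £78.69 = £409,188.00.
Since DOL = CM ÷ EBIT, EBIT = £409,188.00 ÷ 4.87 = £84,022.18.
Fixed costs = CM − EBIT = £409,188.00 − £84,022.18 = £325,166.

£325,166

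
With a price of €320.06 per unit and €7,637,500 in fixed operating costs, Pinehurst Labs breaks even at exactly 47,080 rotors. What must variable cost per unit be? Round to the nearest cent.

At break-even, FC = Q × (P − VC), so P − VC = €7,637,500 ÷ 47,080 = €162.2239.
Variable cost per unit = €320.06 − €162.2239 = €157.84.

€157.84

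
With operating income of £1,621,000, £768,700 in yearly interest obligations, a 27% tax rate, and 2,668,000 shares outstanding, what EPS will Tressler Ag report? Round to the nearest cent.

Interest = £768,700.00, so EBT = £1,621,000 − £768,700.00 = £852,300.00.
After tax at 27%: net income = £852,300.00 × 0.73 = £622,179.00.
EPS = £622,179.00 ÷ 2,668,000 = £0.23.

£0.23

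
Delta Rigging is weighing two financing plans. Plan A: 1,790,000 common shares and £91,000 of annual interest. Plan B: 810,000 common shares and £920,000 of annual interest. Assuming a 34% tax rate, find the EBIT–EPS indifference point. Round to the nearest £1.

£1,605,194

At indifference, (EBIT − 91,000)(1 − t)/1,790,000 = (EBIT − 920,000)(1 − t)/810,000.
Cancelling (1 − t) and cross-multiplying: 810,000·(EBIT − 91,000) = 1,790,000·(EBIT − 920,000).
EBIT × (1,790,000 − 810,000) = 920,000 × 1,790,000 − 91,000 × 810,000 = 1,573,090,000,000, so EBIT = 1,573,090,000,000 ÷ 980,000 = 1,605,193.88.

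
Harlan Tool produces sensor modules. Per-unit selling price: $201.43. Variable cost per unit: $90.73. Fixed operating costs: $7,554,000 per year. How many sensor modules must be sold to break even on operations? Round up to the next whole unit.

68,239 sensor modules

Unit CM = price − variable cost = $201.43 − $90.73 = $110.70.
Units to break even: $7,554,000 ÷ $110.70 = 68,238.48, rounded up to 68,239.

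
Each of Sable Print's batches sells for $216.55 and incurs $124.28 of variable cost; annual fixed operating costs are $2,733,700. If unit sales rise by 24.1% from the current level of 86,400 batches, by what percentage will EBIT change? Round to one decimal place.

+36.7%

At 86,400 units, contribution = 86,400 × $92.27 = $7,972,128.00.
Subtracting fixed costs: EBIT = $7,972,128.00 − $2,733,700 = $5,238,428.00.
DOL = contribution ÷ EBIT = $7,972,128.00 ÷ $5,238,428.00 = 1.5219.
%ΔEBIT = DOL × %ΔSales = 1.5219 × +24.1% = +36.7%.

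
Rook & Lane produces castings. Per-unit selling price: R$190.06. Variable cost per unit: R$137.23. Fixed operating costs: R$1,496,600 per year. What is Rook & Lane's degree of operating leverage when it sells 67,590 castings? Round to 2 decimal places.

Contribution at this volume is 67,590 × R$52.83 = R$3,570,779.70.
EBIT = R$3,570,779.70 − R$1,496,600 = R$2,074,179.70.
DOL = contribution ÷ EBIT = R$3,570,779.70 ÷ R$2,074,179.70 = 1.7215.

1.72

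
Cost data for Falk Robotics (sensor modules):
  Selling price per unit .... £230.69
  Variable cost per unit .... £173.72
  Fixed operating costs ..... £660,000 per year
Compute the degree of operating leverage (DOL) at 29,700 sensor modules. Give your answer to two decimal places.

1.64

Contribution at this volume is 29,700 × £56.97 = £1,692,009.00.
EBIT = £1,692,009.00 − £660,000 = £1,032,009.00.
So DOL = total CM / EBIT = £1,692,009.00 / £1,032,009.00 = 1.6395.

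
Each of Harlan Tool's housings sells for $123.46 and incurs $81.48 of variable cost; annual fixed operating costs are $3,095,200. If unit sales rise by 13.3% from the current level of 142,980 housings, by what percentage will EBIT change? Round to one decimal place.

Total contribution margin = 142,980 × $41.98 = $6,002,300.40.
Operating income = contribution − fixed costs = $6,002,300.40 − $3,095,200 = $2,907,100.40.
Degree of operating leverage = $6,002,300.40 / $2,907,100.40 = 2.0647.
Operating income changes by 2.0647 × +13.3% = +27.5%.

+27.5%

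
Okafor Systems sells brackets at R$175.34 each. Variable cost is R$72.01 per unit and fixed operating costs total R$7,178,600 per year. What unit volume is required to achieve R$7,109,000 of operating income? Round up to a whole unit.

138,272 brackets

Unit CM = price − variable cost = R$175.34 − R$72.01 = R$103.33.
Required volume = (fixed costs + target profit) ÷ CM = (R$7,178,600 + R$7,109,000) ÷ R$103.33 = 138,271.56, so 138,272 brackets.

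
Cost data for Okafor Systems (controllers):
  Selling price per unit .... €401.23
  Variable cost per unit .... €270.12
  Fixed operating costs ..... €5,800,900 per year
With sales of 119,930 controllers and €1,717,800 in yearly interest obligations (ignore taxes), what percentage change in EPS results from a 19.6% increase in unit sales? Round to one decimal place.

+37.6%

At 119,930 units, contribution = 119,930 × €131.11 = €15,724,022.30.
Subtracting fixed costs: EBIT = €15,724,022.30 − €5,800,900 = €9,923,122.30.
Interest = €1,717,800.00, so EBIT − I = €8,205,322.30.
Degree of combined leverage = contribution ÷ (EBIT − I) = €15,724,022.30 ÷ €8,205,322.30 = 1.9163.
EPS therefore changes by 1.9163 × (+19.6%) = +37.6%.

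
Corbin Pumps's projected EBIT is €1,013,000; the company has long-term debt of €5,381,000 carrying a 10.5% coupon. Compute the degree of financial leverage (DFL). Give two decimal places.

Annual interest charges come to €565,005.00.
DFL = EBIT ÷ (EBIT − I) = €1,013,000 ÷ (€1,013,000 − €565,005.00) = €1,013,000 ÷ €447,995.00 = 2.2612.

2.26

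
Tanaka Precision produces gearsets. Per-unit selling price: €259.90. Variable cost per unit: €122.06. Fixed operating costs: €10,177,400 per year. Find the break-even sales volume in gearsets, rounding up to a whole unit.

73,835 gearsets

Contribution margin per unit = €259.90 − €122.06 = €137.84.
Break-even volume = fixed costs ÷ CM per unit = €10,177,400 ÷ €137.84 = 73,834.88, so 73,835 gearsets.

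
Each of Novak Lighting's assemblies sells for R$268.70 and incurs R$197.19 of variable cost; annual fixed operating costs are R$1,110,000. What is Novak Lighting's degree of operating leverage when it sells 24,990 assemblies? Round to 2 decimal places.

Contribution at this volume is 24,990 × R$71.51 = R$1,787,034.90.
Operating income = contribution − fixed costs = R$1,787,034.90 − R$1,110,000 = R$677,034.90.
DOL = contribution ÷ EBIT = R$1,787,034.90 ÷ R$677,034.90 = 2.6395.

2.64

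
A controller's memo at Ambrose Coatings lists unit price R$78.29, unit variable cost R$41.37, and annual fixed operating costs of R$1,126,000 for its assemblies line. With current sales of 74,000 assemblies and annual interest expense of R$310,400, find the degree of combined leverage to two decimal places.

2.11

At 74,000 units, contribution = 74,000 × R$36.92 = R$2,732,080.00.
Operating income = contribution − fixed costs = R$2,732,080.00 − R$1,126,000 = R$1,606,080.00. Interest = R$310,400.00, so EBIT − I = R$1,295,680.00.
Degree of total leverage = total CM / (EBIT − interest) = R$2,732,080.00 / R$1,295,680.00 = 2.1086.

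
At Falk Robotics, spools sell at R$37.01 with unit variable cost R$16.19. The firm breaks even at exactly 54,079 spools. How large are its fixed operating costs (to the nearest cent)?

R$1,125,924.78

Each unit contributes R$37.01 − R$16.19 = R$20.82.
Since BE = FC / CM, FC = 54,079 × R$20.82 = R$1,125,924.78.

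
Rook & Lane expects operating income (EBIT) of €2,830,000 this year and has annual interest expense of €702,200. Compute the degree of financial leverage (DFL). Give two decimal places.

Annual interest charges come to €702,200.00.
Degree of financial leverage = EBIT / (EBIT − interest) = €2,830,000 / €2,127,800.00 = 1.3300.

1.33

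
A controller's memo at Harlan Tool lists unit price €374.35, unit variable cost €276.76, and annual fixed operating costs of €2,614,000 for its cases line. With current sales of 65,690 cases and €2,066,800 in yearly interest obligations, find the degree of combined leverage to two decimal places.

At 65,690 units, contribution = 65,690 × €97.59 = €6,410,687.10.
Subtracting fixed costs: EBIT = €6,410,687.10 − €2,614,000 = €3,796,687.10. Interest = €2,066,800.00, so EBIT − I = €1,729,887.10.
DCL = contribution ÷ (EBIT − I) = €6,410,687.10 ÷ €1,729,887.10 = 3.7058.

3.71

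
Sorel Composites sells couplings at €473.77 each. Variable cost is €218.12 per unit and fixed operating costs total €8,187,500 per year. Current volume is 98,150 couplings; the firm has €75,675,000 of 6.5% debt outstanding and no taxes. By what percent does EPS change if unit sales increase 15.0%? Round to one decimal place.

At 98,150 units, contribution = 98,150 × €255.65 = €25,092,047.50.
Operating income = contribution − fixed costs = €25,092,047.50 − €8,187,500 = €16,904,547.50.
After interest of €4,918,875.00, pre-tax earnings = €11,985,672.50.
Degree of combined leverage = contribution ÷ (EBIT − I) = €25,092,047.50 ÷ €11,985,672.50 = 2.0935.
EPS therefore changes by 2.0935 × (+15.0%) = +31.4%.

+31.4%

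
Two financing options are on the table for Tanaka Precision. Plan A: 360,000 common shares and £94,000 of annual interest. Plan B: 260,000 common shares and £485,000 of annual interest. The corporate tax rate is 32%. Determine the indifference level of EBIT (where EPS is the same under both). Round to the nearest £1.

Set EPS_A = EPS_B: (EBIT − £94,000)(1 − 0.32) ÷ 360,000 = (EBIT − £485,000)(1 − 0.32) ÷ 260,000.
Cancelling (1 − t) and cross-multiplying: 260,000·(EBIT − 94,000) = 360,000·(EBIT − 485,000).
Solving, EBIT = (485,000·360,000 − 94,000·260,000) / (360,000 − 260,000) = 150,160,000,000 / 100,000 = 1,501,600.00.

£1,501,600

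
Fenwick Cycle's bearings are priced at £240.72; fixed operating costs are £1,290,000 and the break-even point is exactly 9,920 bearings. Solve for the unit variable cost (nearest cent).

Contribution per unit must be FC / Q = £1,290,000 / 9,920 = £130.0403.
Hence VC = price − CM = £240.72 − £130.0403 = £110.68.

£110.68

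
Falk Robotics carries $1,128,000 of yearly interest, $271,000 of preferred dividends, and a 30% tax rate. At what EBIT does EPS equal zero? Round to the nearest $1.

$1,515,143

Preferred dividends are paid after tax, so their pre-tax equivalent is $271,000 ÷ (1 − 0.30) = $387,142.86.
EPS = 0 when EBIT covers interest plus the pre-tax preferred burden: $1,128,000 + $387,142.86 = $1,515,142.86.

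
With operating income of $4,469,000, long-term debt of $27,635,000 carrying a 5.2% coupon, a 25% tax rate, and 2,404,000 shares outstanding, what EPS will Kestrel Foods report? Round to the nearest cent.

Interest = $1,437,020.00, so EBT = $4,469,000 − $1,437,020.00 = $3,031,980.00.
Net income = $3,031,980.00 × (1 − 0.25) = $2,273,985.00.
Per share: $2,273,985.00 / 2,404,000 shares = $0.95.

$0.95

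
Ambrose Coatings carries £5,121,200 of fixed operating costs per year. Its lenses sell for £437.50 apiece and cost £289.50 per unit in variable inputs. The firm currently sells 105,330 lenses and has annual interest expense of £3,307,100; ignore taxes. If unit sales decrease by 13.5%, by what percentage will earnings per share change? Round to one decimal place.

-29.4%

Contribution at this volume is 105,330 × £148.00 = £15,588,840.00.
Operating income = contribution − fixed costs = £15,588,840.00 − £5,121,200 = £10,467,640.00.
Interest = £3,307,100.00, so EBIT − I = £7,160,540.00.
DCL = total CM / (EBIT − I) = £15,588,840.00 / £7,160,540.00 = 2.1770.
%ΔEPS = DCL × %ΔSales = 2.1770 × -13.5% = -29.4%.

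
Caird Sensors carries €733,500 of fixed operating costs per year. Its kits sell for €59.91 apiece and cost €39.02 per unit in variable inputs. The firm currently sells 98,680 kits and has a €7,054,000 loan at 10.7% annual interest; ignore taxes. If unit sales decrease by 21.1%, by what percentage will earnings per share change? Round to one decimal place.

-75.9%

At 98,680 units, contribution = 98,680 × €20.89 = €2,061,425.20.
EBIT = €2,061,425.20 − €733,500 = €1,327,925.20.
Interest = €754,778.00, so EBIT − I = €573,147.20.
DCL = total CM / (EBIT − I) = €2,061,425.20 / €573,147.20 = 3.5967.
%ΔEPS = DCL × %ΔSales = 3.5967 × -21.1% = -75.9%.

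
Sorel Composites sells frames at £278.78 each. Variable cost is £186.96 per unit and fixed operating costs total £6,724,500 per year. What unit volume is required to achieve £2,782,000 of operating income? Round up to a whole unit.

103,535 frames

Contribution margin per unit = £278.78 − £186.96 = £91.82.
Required volume = (fixed costs + target profit) ÷ CM = (£6,724,500 + £2,782,000) ÷ £91.82 = 103,534.09, so 103,535 frames.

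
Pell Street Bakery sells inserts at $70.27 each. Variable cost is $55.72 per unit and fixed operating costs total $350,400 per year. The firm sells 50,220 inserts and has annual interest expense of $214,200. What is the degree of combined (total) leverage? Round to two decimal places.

4.40

Total contribution margin = 50,220 × $14.55 = $730,701.00.
EBIT = $730,701.00 − $350,400 = $380,301.00. Interest = $214,200.00, so EBIT − I = $166,101.00.
Degree of total leverage = total CM / (EBIT − interest) = $730,701.00 / $166,101.00 = 4.3991.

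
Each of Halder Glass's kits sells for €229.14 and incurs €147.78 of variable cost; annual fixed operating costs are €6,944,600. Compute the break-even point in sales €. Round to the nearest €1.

CM per unit = €229.14 − €147.78 = €81.36; CM ratio = €81.36 / €229.14 = 0.3551.
Break-even revenue = fixed costs × price ÷ CM = €6,944,600 × €229.14 ÷ €81.36 = €19,558,575.

€19,558,575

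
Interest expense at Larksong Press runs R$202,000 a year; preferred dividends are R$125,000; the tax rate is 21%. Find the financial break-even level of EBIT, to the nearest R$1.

Preferred dividends are paid after tax, so their pre-tax equivalent is R$125,000 ÷ (1 − 0.21) = R$158,227.85.
Financial break-even EBIT = interest + D_p ÷ (1 − t) = R$202,000 + R$158,227.85 = R$360,227.85.

R$360,228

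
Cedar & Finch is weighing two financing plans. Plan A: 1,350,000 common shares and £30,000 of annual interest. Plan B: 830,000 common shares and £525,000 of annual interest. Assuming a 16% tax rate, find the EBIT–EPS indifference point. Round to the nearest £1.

£1,315,096

At indifference, (EBIT − 30,000)(1 − t)/1,350,000 = (EBIT − 525,000)(1 − t)/830,000.
Cancelling (1 − t) and cross-multiplying: 830,000·(EBIT − 30,000) = 1,350,000·(EBIT − 525,000).
EBIT × (1,350,000 − 830,000) = 525,000 × 1,350,000 − 30,000 × 830,000 = 683,850,000,000, so EBIT = 683,850,000,000 ÷ 520,000 = 1,315,096.15.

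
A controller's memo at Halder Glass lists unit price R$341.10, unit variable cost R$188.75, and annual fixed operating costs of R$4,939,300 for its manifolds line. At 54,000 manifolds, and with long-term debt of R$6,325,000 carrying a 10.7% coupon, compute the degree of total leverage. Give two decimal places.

3.15

At 54,000 units, contribution = 54,000 × R$152.35 = R$8,226,900.00.
EBIT = R$8,226,900.00 − R$4,939,300 = R$3,287,600.00. Interest = R$676,775.00, so EBIT − I = R$2,610,825.00.
Degree of total leverage = total CM / (EBIT − interest) = R$8,226,900.00 / R$2,610,825.00 = 3.1511.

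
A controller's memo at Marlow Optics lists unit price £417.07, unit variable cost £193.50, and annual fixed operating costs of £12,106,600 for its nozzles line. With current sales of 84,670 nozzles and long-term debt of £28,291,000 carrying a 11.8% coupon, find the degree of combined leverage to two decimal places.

Total contribution margin = 84,670 × £223.57 = £18,929,671.90.
Subtracting fixed costs: EBIT = £18,929,671.90 − £12,106,600 = £6,823,071.90. Interest = £3,338,338.00, so EBIT − I = £3,484,733.90.
Degree of total leverage = total CM / (EBIT − interest) = £18,929,671.90 / £3,484,733.90 = 5.4322.

5.43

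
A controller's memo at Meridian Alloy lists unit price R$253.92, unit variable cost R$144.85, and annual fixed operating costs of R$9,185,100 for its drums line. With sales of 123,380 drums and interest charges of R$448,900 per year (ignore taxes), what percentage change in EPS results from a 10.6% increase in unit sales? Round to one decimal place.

+37.3%

Total contribution margin = 123,380 × R$109.07 = R$13,457,056.60.
EBIT = R$13,457,056.60 − R$9,185,100 = R$4,271,956.60.
Interest = R$448,900.00, so EBIT − I = R$3,823,056.60.
DCL = total CM / (EBIT − I) = R$13,457,056.60 / R$3,823,056.60 = 3.5200.
%ΔEPS = DCL × %ΔSales = 3.5200 × +10.6% = +37.3%.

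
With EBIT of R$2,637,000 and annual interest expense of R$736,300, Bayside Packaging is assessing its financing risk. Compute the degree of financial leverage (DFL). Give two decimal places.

Interest = R$736,300.00.
DFL = EBIT ÷ (EBIT − I) = R$2,637,000 ÷ (R$2,637,000 − R$736,300.00) = R$2,637,000 ÷ R$1,900,700.00 = 1.3874.

1.39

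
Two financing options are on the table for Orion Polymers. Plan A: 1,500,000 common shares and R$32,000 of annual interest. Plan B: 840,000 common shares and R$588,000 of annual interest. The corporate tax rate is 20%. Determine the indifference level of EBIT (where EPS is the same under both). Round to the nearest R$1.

Set EPS_A = EPS_B: (EBIT − R$32,000)(1 − 0.20) ÷ 1,500,000 = (EBIT − R$588,000)(1 − 0.20) ÷ 840,000.
Cancelling (1 − t) and cross-multiplying: 840,000·(EBIT − 32,000) = 1,500,000·(EBIT − 588,000).
Solving, EBIT = (588,000·1,500,000 − 32,000·840,000) / (1,500,000 − 840,000) = 855,120,000,000 / 660,000 = 1,295,636.36.

R$1,295,636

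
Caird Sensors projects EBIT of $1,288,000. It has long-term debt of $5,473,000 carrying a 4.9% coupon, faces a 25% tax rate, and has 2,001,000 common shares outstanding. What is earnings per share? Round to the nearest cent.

$0.38

Pre-tax income = $1,288,000 − $268,177.00 = $1,019,823.00.
After tax at 25%: net income = $1,019,823.00 × 0.75 = $764,867.25.
Per share: $764,867.25 / 2,001,000 shares = $0.38.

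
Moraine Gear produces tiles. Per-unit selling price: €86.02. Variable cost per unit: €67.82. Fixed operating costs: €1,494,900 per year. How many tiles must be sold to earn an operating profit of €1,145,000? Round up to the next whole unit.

145,050 tiles

Contribution margin per unit = €86.02 − €67.82 = €18.20.
Units = (FC + target) / CM = (€1,494,900 + €1,145,000) / €18.20 = 145,049.45, so 145,050 tiles.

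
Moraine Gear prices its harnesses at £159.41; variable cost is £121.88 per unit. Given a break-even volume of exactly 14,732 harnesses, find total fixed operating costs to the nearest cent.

Unit CM = price − variable cost = £159.41 − £121.88 = £37.53.
Since BE = FC / CM, FC = 14,732 × £37.53 = £552,891.96.

£552,891.96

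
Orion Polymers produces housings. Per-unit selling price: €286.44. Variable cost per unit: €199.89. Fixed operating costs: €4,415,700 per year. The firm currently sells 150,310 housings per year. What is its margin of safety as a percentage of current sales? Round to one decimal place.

Unit CM = price − variable cost = €286.44 − €199.89 = €86.55. Break-even units = €4,415,700 ÷ €86.55 = 51,019.06; break-even revenue = 51,019.06 × €286.44 = €14,613,900.73.
Actual sales revenue = 150,310 × €286.44 = €43,054,796.40.
Margin of safety = (€43,054,796.40 − €14,613,900.73) ÷ €43,054,796.40 = 66.1%.

66.1%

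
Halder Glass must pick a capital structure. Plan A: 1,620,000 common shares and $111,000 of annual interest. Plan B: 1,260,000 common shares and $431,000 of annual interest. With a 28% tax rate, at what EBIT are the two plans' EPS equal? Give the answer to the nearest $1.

$1,551,000

At indifference, (EBIT − 111,000)(1 − t)/1,620,000 = (EBIT − 431,000)(1 − t)/1,260,000.
Cancelling (1 − t) and cross-multiplying: 1,260,000·(EBIT − 111,000) = 1,620,000·(EBIT − 431,000).
Solving, EBIT = (431,000·1,620,000 − 111,000·1,260,000) / (1,620,000 − 1,260,000) = 558,360,000,000 / 360,000 = 1,551,000.00.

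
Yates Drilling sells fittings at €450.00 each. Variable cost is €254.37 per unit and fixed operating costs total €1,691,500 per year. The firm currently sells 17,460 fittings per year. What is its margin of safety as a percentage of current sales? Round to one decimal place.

50.5%

Contribution margin per unit = €450.00 − €254.37 = €195.63. Break-even units = €1,691,500 ÷ €195.63 = 8,646.42; break-even revenue = 8,646.42 × €450.00 = €3,890,890.97.
Actual sales revenue = 17,460 × €450.00 = €7,857,000.00.
Margin of safety = (€7,857,000.00 − €3,890,890.97) ÷ €7,857,000.00 = 50.5%.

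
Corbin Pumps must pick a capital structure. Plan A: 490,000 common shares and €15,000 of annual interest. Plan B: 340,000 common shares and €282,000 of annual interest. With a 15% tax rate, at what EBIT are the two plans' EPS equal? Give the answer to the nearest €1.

€887,200

Set EPS_A = EPS_B: (EBIT − €15,000)(1 − 0.15) ÷ 490,000 = (EBIT − €282,000)(1 − 0.15) ÷ 340,000.
The (1 − t) factor cancels: (EBIT − 15,000) × 340,000 = (EBIT − 282,000) × 490,000.
EBIT × (490,000 − 340,000) = 282,000 × 490,000 − 15,000 × 340,000 = 133,080,000,000, so EBIT = 133,080,000,000 ÷ 150,000 = 887,200.00.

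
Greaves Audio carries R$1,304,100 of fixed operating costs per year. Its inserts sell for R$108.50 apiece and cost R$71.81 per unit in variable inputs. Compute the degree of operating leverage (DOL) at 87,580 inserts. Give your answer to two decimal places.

Total contribution margin = 87,580 × R$36.69 = R$3,213,310.20.
EBIT = R$3,213,310.20 − R$1,304,100 = R$1,909,210.20.
So DOL = total CM / EBIT = R$3,213,310.20 / R$1,909,210.20 = 1.6831.

1.68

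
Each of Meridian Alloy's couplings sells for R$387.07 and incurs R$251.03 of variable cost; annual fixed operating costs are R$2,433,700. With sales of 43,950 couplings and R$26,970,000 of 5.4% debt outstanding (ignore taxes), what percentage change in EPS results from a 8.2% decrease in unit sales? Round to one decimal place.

Contribution at this volume is 43,950 × R$136.04 = R$5,978,958.00.
Operating income = contribution − fixed costs = R$5,978,958.00 − R$2,433,700 = R$3,545,258.00.
Interest = R$1,456,380.00, so EBIT − I = R$2,088,878.00.
Degree of combined leverage = contribution ÷ (EBIT − I) = R$5,978,958.00 ÷ R$2,088,878.00 = 2.8623.
EPS therefore changes by 2.8623 × (-8.2%) = -23.5%.

-23.5%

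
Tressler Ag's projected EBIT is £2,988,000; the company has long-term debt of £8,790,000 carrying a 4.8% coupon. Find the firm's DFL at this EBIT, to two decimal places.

1.16

Interest = £421,920.00.
Degree of financial leverage = EBIT / (EBIT − interest) = £2,988,000 / £2,566,080.00 = 1.1644.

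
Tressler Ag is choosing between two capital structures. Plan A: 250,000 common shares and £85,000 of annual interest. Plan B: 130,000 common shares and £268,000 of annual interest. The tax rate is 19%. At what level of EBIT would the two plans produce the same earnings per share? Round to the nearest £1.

£466,250

At indifference, (EBIT − 85,000)(1 − t)/250,000 = (EBIT − 268,000)(1 − t)/130,000.
The (1 − t) factor cancels: (EBIT − 85,000) × 130,000 = (EBIT − 268,000) × 250,000.
Solving, EBIT = (268,000·250,000 − 85,000·130,000) / (250,000 − 130,000) = 55,950,000,000 / 120,000 = 466,250.00.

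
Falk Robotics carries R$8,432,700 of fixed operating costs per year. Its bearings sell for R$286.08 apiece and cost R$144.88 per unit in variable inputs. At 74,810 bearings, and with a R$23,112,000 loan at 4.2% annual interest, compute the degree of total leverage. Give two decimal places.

At 74,810 units, contribution = 74,810 × R$141.20 = R$10,563,172.00.
Subtracting fixed costs: EBIT = R$10,563,172.00 − R$8,432,700 = R$2,130,472.00. Interest = R$970,704.00.
DOL = R$10,563,172.00 ÷ R$2,130,472.00 = 4.9581; DFL = R$2,130,472.00 ÷ R$1,159,768.00 = 1.8370.
Combined leverage = 4.9581 × 1.8370 = 9.1080.

9.11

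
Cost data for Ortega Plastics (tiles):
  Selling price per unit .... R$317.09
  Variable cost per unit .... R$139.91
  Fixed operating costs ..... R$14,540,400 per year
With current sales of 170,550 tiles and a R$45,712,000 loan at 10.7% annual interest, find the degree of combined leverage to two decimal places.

2.80

At 170,550 units, contribution = 170,550 × R$177.18 = R$30,218,049.00.
Operating income = contribution − fixed costs = R$30,218,049.00 − R$14,540,400 = R$15,677,649.00. Interest = R$4,891,184.00, so EBIT − I = R$10,786,465.00.
DCL = contribution ÷ (EBIT − I) = R$30,218,049.00 ÷ R$10,786,465.00 = 2.8015.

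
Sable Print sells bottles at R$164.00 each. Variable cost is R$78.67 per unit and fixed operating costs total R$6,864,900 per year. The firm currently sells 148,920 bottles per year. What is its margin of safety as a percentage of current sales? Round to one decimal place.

Each unit contributes R$164.00 − R$78.67 = R$85.33. Break-even units = R$6,864,900 ÷ R$85.33 = 80,451.19; break-even revenue = 80,451.19 × R$164.00 = R$13,193,995.08.
Current sales = 148,920 × R$164.00 = R$24,422,880.00.
Margin of safety = (R$24,422,880.00 − R$13,193,995.08) ÷ R$24,422,880.00 = 46.0%.

46.0%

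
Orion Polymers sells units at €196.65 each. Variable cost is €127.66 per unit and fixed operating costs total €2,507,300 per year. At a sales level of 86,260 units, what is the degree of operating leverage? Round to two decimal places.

At 86,260 units, contribution = 86,260 × €68.99 = €5,951,077.40.
EBIT = €5,951,077.40 − €2,507,300 = €3,443,777.40.
DOL = contribution ÷ EBIT = €5,951,077.40 ÷ €3,443,777.40 = 1.7281.

1.73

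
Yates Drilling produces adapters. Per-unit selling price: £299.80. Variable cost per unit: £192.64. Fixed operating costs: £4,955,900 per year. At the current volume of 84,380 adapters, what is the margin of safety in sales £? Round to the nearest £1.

£11,432,073

Unit CM = price − variable cost = £299.80 − £192.64 = £107.16. Break-even units = £4,955,900 ÷ £107.16 = 46,247.67; break-even revenue = 46,247.67 × £299.80 = £13,865,050.58.
Actual sales revenue = 84,380 × £299.80 = £25,297,124.00.
Margin of safety = £25,297,124.00 − £13,865,050.58 = £11,432,073.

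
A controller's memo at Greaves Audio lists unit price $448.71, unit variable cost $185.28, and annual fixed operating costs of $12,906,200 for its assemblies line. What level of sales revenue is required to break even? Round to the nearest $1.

$21,983,605

CM per unit = $448.71 − $185.28 = $263.43; CM ratio = $263.43 / $448.71 = 0.5871.
Break-even sales = FC ÷ CM ratio = $12,906,200 × $448.71 / $263.43 = $21,983,605.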